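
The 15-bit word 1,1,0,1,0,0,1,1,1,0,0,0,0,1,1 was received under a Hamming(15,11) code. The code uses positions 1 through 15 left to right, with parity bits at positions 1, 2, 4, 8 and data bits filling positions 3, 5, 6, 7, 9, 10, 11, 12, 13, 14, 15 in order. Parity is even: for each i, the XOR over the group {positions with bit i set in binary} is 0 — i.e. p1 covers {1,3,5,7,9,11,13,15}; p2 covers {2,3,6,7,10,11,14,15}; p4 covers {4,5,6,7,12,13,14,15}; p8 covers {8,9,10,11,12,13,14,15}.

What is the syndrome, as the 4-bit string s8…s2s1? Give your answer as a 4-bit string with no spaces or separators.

s1 (pos 1,3,5,7,9,11,13,15): 1⊕0⊕0⊕1⊕1⊕0⊕0⊕1 = 0
s2 (pos 2,3,6,7,10,11,14,15): 1⊕0⊕0⊕1⊕0⊕0⊕1⊕1 = 0
s4 (pos 4,5,6,7,12,13,14,15): 1⊕0⊕0⊕1⊕0⊕0⊕1⊕1 = 0
s8 (pos 8,9,10,11,12,13,14,15): 1⊕1⊕0⊕0⊕0⊕0⊕1⊕1 = 0
Syndrome s8…s1 = 0000 → no error.

0000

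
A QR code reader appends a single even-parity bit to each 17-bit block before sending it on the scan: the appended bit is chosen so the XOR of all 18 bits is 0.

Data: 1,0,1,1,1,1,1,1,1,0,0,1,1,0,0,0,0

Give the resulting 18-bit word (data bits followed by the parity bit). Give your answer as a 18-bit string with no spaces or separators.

101111111001100000

XOR of the 17 data bits: 1⊕0⊕1⊕1⊕1⊕1⊕1⊕1⊕1⊕0⊕0⊕1⊕1⊕0⊕0⊕0⊕0 = 0
Parity bit = 0 (so all 18 bits XOR to 0).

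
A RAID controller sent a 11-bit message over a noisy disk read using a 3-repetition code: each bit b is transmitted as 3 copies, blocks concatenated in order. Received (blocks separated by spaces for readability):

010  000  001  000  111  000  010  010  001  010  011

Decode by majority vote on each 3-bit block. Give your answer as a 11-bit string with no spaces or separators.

Block 1 (010): 1 one → 0
Block 2 (000): 0 ones → 0
Block 3 (001): 1 one → 0
Block 4 (000): 0 ones → 0
Block 5 (111): 3 ones → 1
Block 6 (000): 0 ones → 0
Block 7 (010): 1 one → 0
Block 8 (010): 1 one → 0
Block 9 (001): 1 one → 0
Block 10 (010): 1 one → 0
Block 11 (011): 2 ones → 1

00001000001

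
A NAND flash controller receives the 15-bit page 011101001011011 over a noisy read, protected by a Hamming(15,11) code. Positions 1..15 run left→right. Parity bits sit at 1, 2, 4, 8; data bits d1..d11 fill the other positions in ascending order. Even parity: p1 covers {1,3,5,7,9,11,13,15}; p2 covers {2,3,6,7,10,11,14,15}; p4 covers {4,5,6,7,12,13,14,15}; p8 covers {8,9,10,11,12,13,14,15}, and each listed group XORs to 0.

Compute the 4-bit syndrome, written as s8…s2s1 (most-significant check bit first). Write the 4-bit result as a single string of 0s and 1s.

1100

s1 (pos 1,3,5,7,9,11,13,15): 0⊕1⊕0⊕0⊕1⊕1⊕0⊕1 = 0
s2 (pos 2,3,6,7,10,11,14,15): 1⊕1⊕1⊕0⊕0⊕1⊕1⊕1 = 0
s4 (pos 4,5,6,7,12,13,14,15): 1⊕0⊕1⊕0⊕1⊕0⊕1⊕1 = 1
s8 (pos 8,9,10,11,12,13,14,15): 0⊕1⊕0⊕1⊕1⊕0⊕1⊕1 = 1
Syndrome s8…s1 = 1100 → error at position 12.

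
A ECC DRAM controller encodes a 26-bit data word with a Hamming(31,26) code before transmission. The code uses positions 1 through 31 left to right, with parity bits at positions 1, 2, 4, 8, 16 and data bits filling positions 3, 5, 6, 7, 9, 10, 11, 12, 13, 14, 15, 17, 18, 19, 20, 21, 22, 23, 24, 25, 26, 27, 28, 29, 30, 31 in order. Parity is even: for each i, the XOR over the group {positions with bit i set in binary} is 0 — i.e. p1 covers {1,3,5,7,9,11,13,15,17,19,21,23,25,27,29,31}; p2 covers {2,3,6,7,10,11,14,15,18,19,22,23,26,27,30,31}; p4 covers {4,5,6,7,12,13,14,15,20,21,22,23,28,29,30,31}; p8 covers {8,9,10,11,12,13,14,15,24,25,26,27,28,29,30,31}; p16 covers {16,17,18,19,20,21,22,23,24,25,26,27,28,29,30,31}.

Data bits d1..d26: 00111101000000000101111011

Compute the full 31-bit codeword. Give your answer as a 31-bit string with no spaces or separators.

Place data at non-parity positions: p1 p2 0 p4 0 1 1 p8 1 1 0 1 0 0 0 p16 0 0 0 0 0 0 1 0 1 1 1 1 0 1 1
p1 (pos 1,3,5,7,9,11,13,15,17,19,21,23,25,27,29,31): XOR of data positions = 0⊕0⊕1⊕1⊕0⊕0⊕0⊕0⊕0⊕0⊕1⊕1⊕1⊕0⊕1 = 0
p2 (pos 2,3,6,7,10,11,14,15,18,19,22,23,26,27,30,31): XOR of data positions = 0⊕1⊕1⊕1⊕0⊕0⊕0⊕0⊕0⊕0⊕1⊕1⊕1⊕1⊕1 = 0
p4 (pos 4,5,6,7,12,13,14,15,20,21,22,23,28,29,30,31): XOR of data positions = 0⊕1⊕1⊕1⊕0⊕0⊕0⊕0⊕0⊕0⊕1⊕1⊕0⊕1⊕1 = 1
p8 (pos 8,9,10,11,12,13,14,15,24,25,26,27,28,29,30,31): XOR of data positions = 1⊕1⊕0⊕1⊕0⊕0⊕0⊕0⊕1⊕1⊕1⊕1⊕0⊕1⊕1 = 1
p16 (pos 16,17,18,19,20,21,22,23,24,25,26,27,28,29,30,31): XOR of data positions = 0⊕0⊕0⊕0⊕0⊕0⊕1⊕0⊕1⊕1⊕1⊕1⊕0⊕1⊕1 = 1
Codeword: 0001011111010001000000101111011

0001011111010001000000101111011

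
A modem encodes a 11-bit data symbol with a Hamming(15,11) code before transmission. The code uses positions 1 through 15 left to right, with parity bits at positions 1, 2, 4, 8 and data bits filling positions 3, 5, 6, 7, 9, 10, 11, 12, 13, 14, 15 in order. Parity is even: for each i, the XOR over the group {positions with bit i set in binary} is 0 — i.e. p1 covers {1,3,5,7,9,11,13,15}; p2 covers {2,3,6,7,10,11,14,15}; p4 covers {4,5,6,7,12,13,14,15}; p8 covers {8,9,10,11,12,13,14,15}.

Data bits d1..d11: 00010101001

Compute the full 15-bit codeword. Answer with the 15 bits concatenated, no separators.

010100110101001

Place data at non-parity positions: p1 p2 0 p4 0 0 1 p8 0 1 0 1 0 0 1
p1 (pos 1,3,5,7,9,11,13,15): XOR of data positions = 0⊕0⊕1⊕0⊕0⊕0⊕1 = 0
p2 (pos 2,3,6,7,10,11,14,15): XOR of data positions = 0⊕0⊕1⊕1⊕0⊕0⊕1 = 1
p4 (pos 4,5,6,7,12,13,14,15): XOR of data positions = 0⊕0⊕1⊕1⊕0⊕0⊕1 = 1
p8 (pos 8,9,10,11,12,13,14,15): XOR of data positions = 0⊕1⊕0⊕1⊕0⊕0⊕1 = 1
Codeword: 010100110101001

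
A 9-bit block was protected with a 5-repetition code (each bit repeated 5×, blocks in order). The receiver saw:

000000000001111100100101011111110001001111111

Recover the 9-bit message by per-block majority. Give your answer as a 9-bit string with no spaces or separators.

001001011

Block 1 (00000): 0 ones → 0
Block 2 (00000): 0 ones → 0
Block 3 (01111): 4 ones → 1
Block 4 (10010): 2 ones → 0
Block 5 (01010): 2 ones → 0
Block 6 (11111): 5 ones → 1
Block 7 (11000): 2 ones → 0
Block 8 (10011): 3 ones → 1
Block 9 (11111): 5 ones → 1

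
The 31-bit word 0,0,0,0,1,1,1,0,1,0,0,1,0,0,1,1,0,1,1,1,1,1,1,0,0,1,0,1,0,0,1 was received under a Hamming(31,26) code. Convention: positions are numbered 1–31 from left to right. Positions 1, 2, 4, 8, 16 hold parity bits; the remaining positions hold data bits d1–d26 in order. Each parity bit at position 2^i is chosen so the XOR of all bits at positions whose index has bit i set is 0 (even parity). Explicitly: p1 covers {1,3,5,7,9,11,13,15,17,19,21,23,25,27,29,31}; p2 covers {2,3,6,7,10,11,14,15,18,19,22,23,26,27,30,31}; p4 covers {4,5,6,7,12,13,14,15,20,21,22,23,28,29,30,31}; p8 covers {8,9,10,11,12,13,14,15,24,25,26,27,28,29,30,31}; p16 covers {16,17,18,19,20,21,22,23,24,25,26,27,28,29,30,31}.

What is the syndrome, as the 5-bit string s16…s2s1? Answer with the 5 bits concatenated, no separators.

s1 (pos 1,3,5,7,9,11,13,15,17,19,21,23,25,27,29,31): 0⊕0⊕1⊕1⊕1⊕0⊕0⊕1⊕0⊕1⊕1⊕1⊕0⊕0⊕0⊕1 = 0
s2 (pos 2,3,6,7,10,11,14,15,18,19,22,23,26,27,30,31): 0⊕0⊕1⊕1⊕0⊕0⊕0⊕1⊕1⊕1⊕1⊕1⊕1⊕0⊕0⊕1 = 1
s4 (pos 4,5,6,7,12,13,14,15,20,21,22,23,28,29,30,31): 0⊕1⊕1⊕1⊕1⊕0⊕0⊕1⊕1⊕1⊕1⊕1⊕1⊕0⊕0⊕1 = 1
s8 (pos 8,9,10,11,12,13,14,15,24,25,26,27,28,29,30,31): 0⊕1⊕0⊕0⊕1⊕0⊕0⊕1⊕0⊕0⊕1⊕0⊕1⊕0⊕0⊕1 = 0
s16 (pos 16,17,18,19,20,21,22,23,24,25,26,27,28,29,30,31): 1⊕0⊕1⊕1⊕1⊕1⊕1⊕1⊕0⊕0⊕1⊕0⊕1⊕0⊕0⊕1 = 0
Syndrome s16…s1 = 00110 → error at position 6.

00110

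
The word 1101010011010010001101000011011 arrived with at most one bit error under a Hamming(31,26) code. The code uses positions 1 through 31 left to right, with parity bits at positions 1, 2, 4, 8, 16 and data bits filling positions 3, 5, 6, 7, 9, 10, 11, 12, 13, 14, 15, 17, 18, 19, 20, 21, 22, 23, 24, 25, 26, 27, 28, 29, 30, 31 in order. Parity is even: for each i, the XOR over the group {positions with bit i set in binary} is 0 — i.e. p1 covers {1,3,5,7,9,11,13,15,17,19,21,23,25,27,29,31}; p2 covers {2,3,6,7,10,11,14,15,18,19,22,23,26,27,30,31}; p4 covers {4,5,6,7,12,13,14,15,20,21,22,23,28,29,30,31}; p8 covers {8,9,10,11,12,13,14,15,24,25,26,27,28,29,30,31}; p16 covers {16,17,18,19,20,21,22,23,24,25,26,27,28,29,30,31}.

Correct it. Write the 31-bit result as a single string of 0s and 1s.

s1 (pos 1,3,5,7,9,11,13,15,17,19,21,23,25,27,29,31): 1⊕0⊕0⊕0⊕1⊕0⊕0⊕1⊕0⊕1⊕0⊕0⊕0⊕1⊕0⊕1 = 0
s2 (pos 2,3,6,7,10,11,14,15,18,19,22,23,26,27,30,31): 1⊕0⊕1⊕0⊕1⊕0⊕0⊕1⊕0⊕1⊕1⊕0⊕0⊕1⊕1⊕1 = 1
s4 (pos 4,5,6,7,12,13,14,15,20,21,22,23,28,29,30,31): 1⊕0⊕1⊕0⊕1⊕0⊕0⊕1⊕1⊕0⊕1⊕0⊕1⊕0⊕1⊕1 = 1
s8 (pos 8,9,10,11,12,13,14,15,24,25,26,27,28,29,30,31): 0⊕1⊕1⊕0⊕1⊕0⊕0⊕1⊕0⊕0⊕0⊕1⊕1⊕0⊕1⊕1 = 0
s16 (pos 16,17,18,19,20,21,22,23,24,25,26,27,28,29,30,31): 0⊕0⊕0⊕1⊕1⊕0⊕1⊕0⊕0⊕0⊕0⊕1⊕1⊕0⊕1⊕1 = 1
Syndrome s16…s1 = 10110 → error at position 22.
Flip position 22: 1101010011010010001101000011011 → 1101010011010010001100000011011

1101010011010010001100000011011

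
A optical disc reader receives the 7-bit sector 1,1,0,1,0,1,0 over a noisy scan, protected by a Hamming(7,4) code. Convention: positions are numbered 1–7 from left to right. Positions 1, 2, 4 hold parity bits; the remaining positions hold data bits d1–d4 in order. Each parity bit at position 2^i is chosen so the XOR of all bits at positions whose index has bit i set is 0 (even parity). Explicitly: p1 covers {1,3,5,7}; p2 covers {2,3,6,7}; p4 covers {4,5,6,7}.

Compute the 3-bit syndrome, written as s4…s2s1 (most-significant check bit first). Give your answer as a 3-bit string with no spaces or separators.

s1 (pos 1,3,5,7): 1⊕0⊕0⊕0 = 1
s2 (pos 2,3,6,7): 1⊕0⊕1⊕0 = 0
s4 (pos 4,5,6,7): 1⊕0⊕1⊕0 = 0
Syndrome s4…s1 = 001 → error at position 1.

001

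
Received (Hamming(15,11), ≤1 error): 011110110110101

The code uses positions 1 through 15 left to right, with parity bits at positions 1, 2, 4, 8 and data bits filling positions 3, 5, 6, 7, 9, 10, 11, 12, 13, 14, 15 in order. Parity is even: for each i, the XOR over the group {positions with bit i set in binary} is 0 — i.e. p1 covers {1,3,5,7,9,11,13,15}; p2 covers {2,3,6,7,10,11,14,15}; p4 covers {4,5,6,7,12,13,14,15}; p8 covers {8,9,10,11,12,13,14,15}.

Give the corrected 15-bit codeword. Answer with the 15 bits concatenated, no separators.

s1 (pos 1,3,5,7,9,11,13,15): 0⊕1⊕1⊕1⊕0⊕1⊕1⊕1 = 0
s2 (pos 2,3,6,7,10,11,14,15): 1⊕1⊕0⊕1⊕1⊕1⊕0⊕1 = 0
s4 (pos 4,5,6,7,12,13,14,15): 1⊕1⊕0⊕1⊕0⊕1⊕0⊕1 = 1
s8 (pos 8,9,10,11,12,13,14,15): 1⊕0⊕1⊕1⊕0⊕1⊕0⊕1 = 1
Syndrome s8…s1 = 1100 → error at position 12.
Flip position 12: 011110110110101 → 011110110111101

011110110111101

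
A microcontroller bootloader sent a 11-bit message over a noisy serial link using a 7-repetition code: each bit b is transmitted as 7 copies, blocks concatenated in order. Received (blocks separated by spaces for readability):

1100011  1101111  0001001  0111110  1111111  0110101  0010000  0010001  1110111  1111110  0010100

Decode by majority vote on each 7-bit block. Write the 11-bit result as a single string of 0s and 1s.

Block 1 (1100011): 4 ones → 1
Block 2 (1101111): 6 ones → 1
Block 3 (0001001): 2 ones → 0
Block 4 (0111110): 5 ones → 1
Block 5 (1111111): 7 ones → 1
Block 6 (0110101): 4 ones → 1
Block 7 (0010000): 1 one → 0
Block 8 (0010001): 2 ones → 0
Block 9 (1110111): 6 ones → 1
Block 10 (1111110): 6 ones → 1
Block 11 (0010100): 2 ones → 0

11011100110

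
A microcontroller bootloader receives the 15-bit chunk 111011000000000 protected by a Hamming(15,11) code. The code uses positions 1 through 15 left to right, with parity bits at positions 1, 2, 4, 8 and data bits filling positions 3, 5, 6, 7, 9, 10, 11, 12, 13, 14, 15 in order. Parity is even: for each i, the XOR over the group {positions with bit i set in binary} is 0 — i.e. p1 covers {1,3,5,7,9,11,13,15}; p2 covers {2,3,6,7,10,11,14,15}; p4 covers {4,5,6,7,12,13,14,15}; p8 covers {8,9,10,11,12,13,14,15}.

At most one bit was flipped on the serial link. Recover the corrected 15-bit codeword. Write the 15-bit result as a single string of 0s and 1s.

110011000000000

s1 (pos 1,3,5,7,9,11,13,15): 1⊕1⊕1⊕0⊕0⊕0⊕0⊕0 = 1
s2 (pos 2,3,6,7,10,11,14,15): 1⊕1⊕1⊕0⊕0⊕0⊕0⊕0 = 1
s4 (pos 4,5,6,7,12,13,14,15): 0⊕1⊕1⊕0⊕0⊕0⊕0⊕0 = 0
s8 (pos 8,9,10,11,12,13,14,15): 0⊕0⊕0⊕0⊕0⊕0⊕0⊕0 = 0
Syndrome s8…s1 = 0011 → error at position 3.
Flip position 3: 111011000000000 → 110011000000000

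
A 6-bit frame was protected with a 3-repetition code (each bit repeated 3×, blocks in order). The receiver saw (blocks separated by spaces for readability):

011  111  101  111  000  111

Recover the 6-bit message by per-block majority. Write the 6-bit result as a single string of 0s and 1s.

Block 1 (011): 2 ones → 1
Block 2 (111): 3 ones → 1
Block 3 (101): 2 ones → 1
Block 4 (111): 3 ones → 1
Block 5 (000): 0 ones → 0
Block 6 (111): 3 ones → 1

111101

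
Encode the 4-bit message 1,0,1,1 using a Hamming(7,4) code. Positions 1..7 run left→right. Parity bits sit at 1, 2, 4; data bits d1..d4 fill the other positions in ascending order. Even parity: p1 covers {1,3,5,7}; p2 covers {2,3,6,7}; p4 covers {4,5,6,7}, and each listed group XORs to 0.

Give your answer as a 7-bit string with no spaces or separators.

0110011

Place data at non-parity positions: p1 p2 1 p4 0 1 1
p1 (pos 1,3,5,7): XOR of data positions = 1⊕0⊕1 = 0
p2 (pos 2,3,6,7): XOR of data positions = 1⊕1⊕1 = 1
p4 (pos 4,5,6,7): XOR of data positions = 0⊕1⊕1 = 0
Codeword: 0110011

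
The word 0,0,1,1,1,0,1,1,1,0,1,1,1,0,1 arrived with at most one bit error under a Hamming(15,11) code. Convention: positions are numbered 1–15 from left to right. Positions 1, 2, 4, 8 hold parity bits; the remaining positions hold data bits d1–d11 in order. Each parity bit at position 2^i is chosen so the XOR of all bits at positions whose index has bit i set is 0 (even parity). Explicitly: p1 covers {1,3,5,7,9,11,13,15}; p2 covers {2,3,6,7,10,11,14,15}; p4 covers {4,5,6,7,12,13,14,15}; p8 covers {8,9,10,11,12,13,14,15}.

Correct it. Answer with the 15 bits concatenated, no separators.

s1 (pos 1,3,5,7,9,11,13,15): 0⊕1⊕1⊕1⊕1⊕1⊕1⊕1 = 1
s2 (pos 2,3,6,7,10,11,14,15): 0⊕1⊕0⊕1⊕0⊕1⊕0⊕1 = 0
s4 (pos 4,5,6,7,12,13,14,15): 1⊕1⊕0⊕1⊕1⊕1⊕0⊕1 = 0
s8 (pos 8,9,10,11,12,13,14,15): 1⊕1⊕0⊕1⊕1⊕1⊕0⊕1 = 0
Syndrome s8…s1 = 0001 → error at position 1.
Flip position 1: 001110111011101 → 101110111011101

101110111011101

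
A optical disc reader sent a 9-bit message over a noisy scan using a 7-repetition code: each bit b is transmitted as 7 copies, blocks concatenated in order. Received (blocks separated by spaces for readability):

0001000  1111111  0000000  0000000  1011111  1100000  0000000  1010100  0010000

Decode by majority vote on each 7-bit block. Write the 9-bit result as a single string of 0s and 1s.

010010000

Block 1 (0001000): 1 one → 0
Block 2 (1111111): 7 ones → 1
Block 3 (0000000): 0 ones → 0
Block 4 (0000000): 0 ones → 0
Block 5 (1011111): 6 ones → 1
Block 6 (1100000): 2 ones → 0
Block 7 (0000000): 0 ones → 0
Block 8 (1010100): 3 ones → 0
Block 9 (0010000): 1 one → 0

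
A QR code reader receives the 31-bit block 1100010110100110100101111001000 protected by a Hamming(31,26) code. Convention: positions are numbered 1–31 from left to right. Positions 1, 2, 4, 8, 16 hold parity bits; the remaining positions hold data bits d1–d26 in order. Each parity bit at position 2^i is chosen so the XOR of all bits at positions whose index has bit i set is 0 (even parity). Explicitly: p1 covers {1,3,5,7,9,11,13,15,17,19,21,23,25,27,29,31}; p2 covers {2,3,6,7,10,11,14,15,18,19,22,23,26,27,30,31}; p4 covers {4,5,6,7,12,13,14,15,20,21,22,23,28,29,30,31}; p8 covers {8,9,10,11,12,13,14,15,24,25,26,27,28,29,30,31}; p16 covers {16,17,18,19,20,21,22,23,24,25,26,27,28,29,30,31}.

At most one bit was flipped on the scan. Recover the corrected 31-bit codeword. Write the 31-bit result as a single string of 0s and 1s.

s1 (pos 1,3,5,7,9,11,13,15,17,19,21,23,25,27,29,31): 1⊕0⊕0⊕0⊕1⊕1⊕0⊕1⊕1⊕0⊕0⊕1⊕1⊕0⊕0⊕0 = 1
s2 (pos 2,3,6,7,10,11,14,15,18,19,22,23,26,27,30,31): 1⊕0⊕1⊕0⊕0⊕1⊕1⊕1⊕0⊕0⊕1⊕1⊕0⊕0⊕0⊕0 = 1
s4 (pos 4,5,6,7,12,13,14,15,20,21,22,23,28,29,30,31): 0⊕0⊕1⊕0⊕0⊕0⊕1⊕1⊕1⊕0⊕1⊕1⊕1⊕0⊕0⊕0 = 1
s8 (pos 8,9,10,11,12,13,14,15,24,25,26,27,28,29,30,31): 1⊕1⊕0⊕1⊕0⊕0⊕1⊕1⊕1⊕1⊕0⊕0⊕1⊕0⊕0⊕0 = 0
s16 (pos 16,17,18,19,20,21,22,23,24,25,26,27,28,29,30,31): 0⊕1⊕0⊕0⊕1⊕0⊕1⊕1⊕1⊕1⊕0⊕0⊕1⊕0⊕0⊕0 = 1
Syndrome s16…s1 = 10111 → error at position 23.
Flip position 23: 1100010110100110100101111001000 → 1100010110100110100101011001000

1100010110100110100101011001000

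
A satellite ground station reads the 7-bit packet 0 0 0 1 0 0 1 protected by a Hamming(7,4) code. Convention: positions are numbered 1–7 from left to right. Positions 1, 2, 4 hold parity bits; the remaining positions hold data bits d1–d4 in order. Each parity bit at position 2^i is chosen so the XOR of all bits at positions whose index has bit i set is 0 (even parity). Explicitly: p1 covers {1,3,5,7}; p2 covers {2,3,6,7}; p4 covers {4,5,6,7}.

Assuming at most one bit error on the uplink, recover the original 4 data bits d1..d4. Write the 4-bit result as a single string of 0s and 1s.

1001

s1 (pos 1,3,5,7): 0⊕0⊕0⊕1 = 1
s2 (pos 2,3,6,7): 0⊕0⊕0⊕1 = 1
s4 (pos 4,5,6,7): 1⊕0⊕0⊕1 = 0
Syndrome s4…s1 = 011 → error at position 3.
Flip position 3: 0001001 → 0011001
Read data bits from positions 3,5,6,7: 1001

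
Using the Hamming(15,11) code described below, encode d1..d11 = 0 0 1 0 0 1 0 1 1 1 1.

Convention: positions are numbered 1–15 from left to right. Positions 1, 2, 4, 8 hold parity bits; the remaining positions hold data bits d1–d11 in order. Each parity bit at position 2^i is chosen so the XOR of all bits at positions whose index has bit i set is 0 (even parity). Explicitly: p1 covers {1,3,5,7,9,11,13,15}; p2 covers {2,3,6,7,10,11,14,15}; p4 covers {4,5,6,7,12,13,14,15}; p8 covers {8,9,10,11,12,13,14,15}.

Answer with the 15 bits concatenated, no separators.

000101010101111

Place data at non-parity positions: p1 p2 0 p4 0 1 0 p8 0 1 0 1 1 1 1
p1 (pos 1,3,5,7,9,11,13,15): XOR of data positions = 0⊕0⊕0⊕0⊕0⊕1⊕1 = 0
p2 (pos 2,3,6,7,10,11,14,15): XOR of data positions = 0⊕1⊕0⊕1⊕0⊕1⊕1 = 0
p4 (pos 4,5,6,7,12,13,14,15): XOR of data positions = 0⊕1⊕0⊕1⊕1⊕1⊕1 = 1
p8 (pos 8,9,10,11,12,13,14,15): XOR of data positions = 0⊕1⊕0⊕1⊕1⊕1⊕1 = 1
Codeword: 000101010101111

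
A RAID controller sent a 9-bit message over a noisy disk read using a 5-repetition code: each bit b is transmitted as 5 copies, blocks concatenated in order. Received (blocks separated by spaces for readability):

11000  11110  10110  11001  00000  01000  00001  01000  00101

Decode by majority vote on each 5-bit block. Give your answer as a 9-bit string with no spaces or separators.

Block 1 (11000): 2 ones → 0
Block 2 (11110): 4 ones → 1
Block 3 (10110): 3 ones → 1
Block 4 (11001): 3 ones → 1
Block 5 (00000): 0 ones → 0
Block 6 (01000): 1 one → 0
Block 7 (00001): 1 one → 0
Block 8 (01000): 1 one → 0
Block 9 (00101): 2 ones → 0

011100000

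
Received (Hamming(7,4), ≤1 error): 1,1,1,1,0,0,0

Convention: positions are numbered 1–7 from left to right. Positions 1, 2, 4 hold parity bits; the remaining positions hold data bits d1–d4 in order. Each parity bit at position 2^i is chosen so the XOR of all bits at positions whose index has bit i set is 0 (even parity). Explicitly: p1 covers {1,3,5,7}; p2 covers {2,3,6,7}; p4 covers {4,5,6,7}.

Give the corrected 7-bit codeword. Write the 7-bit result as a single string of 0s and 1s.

s1 (pos 1,3,5,7): 1⊕1⊕0⊕0 = 0
s2 (pos 2,3,6,7): 1⊕1⊕0⊕0 = 0
s4 (pos 4,5,6,7): 1⊕0⊕0⊕0 = 1
Syndrome s4…s1 = 100 → error at position 4.
Flip position 4: 1111000 → 1110000

1110000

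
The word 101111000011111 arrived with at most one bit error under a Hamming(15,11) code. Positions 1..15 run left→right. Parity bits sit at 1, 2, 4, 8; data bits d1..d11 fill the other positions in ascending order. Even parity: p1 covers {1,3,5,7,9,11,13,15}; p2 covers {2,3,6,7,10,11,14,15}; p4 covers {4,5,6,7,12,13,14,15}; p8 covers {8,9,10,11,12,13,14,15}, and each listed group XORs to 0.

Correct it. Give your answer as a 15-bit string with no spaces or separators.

101111000011101

s1 (pos 1,3,5,7,9,11,13,15): 1⊕1⊕1⊕0⊕0⊕1⊕1⊕1 = 0
s2 (pos 2,3,6,7,10,11,14,15): 0⊕1⊕1⊕0⊕0⊕1⊕1⊕1 = 1
s4 (pos 4,5,6,7,12,13,14,15): 1⊕1⊕1⊕0⊕1⊕1⊕1⊕1 = 1
s8 (pos 8,9,10,11,12,13,14,15): 0⊕0⊕0⊕1⊕1⊕1⊕1⊕1 = 1
Syndrome s8…s1 = 1110 → error at position 14.
Flip position 14: 101111000011111 → 101111000011101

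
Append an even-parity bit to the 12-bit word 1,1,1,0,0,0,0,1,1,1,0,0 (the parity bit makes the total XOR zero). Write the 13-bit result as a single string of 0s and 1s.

1110000111000

XOR of the 12 data bits: 1⊕1⊕1⊕0⊕0⊕0⊕0⊕1⊕1⊕1⊕0⊕0 = 0
Parity bit = 0 (so all 13 bits XOR to 0).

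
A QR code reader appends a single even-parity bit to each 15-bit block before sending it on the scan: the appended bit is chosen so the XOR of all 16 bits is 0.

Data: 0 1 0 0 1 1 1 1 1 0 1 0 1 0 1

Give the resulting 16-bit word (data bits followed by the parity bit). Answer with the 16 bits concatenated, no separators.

XOR of the 15 data bits: 0⊕1⊕0⊕0⊕1⊕1⊕1⊕1⊕1⊕0⊕1⊕0⊕1⊕0⊕1 = 1
Parity bit = 1 (so all 16 bits XOR to 0).

0100111110101011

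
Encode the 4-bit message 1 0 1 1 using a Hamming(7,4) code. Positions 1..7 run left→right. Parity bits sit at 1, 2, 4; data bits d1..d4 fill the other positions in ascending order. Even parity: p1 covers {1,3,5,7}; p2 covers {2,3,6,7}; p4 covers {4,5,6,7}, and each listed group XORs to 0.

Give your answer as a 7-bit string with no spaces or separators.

Place data at non-parity positions: p1 p2 1 p4 0 1 1
p1 (pos 1,3,5,7): XOR of data positions = 1⊕0⊕1 = 0
p2 (pos 2,3,6,7): XOR of data positions = 1⊕1⊕1 = 1
p4 (pos 4,5,6,7): XOR of data positions = 0⊕1⊕1 = 0
Codeword: 0110011

0110011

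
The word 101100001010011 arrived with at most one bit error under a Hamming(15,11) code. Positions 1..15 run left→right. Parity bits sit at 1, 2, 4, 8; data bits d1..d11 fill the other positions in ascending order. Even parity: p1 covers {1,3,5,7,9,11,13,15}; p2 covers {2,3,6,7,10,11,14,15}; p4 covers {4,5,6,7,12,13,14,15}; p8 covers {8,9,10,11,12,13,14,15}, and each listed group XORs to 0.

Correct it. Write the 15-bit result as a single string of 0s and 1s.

s1 (pos 1,3,5,7,9,11,13,15): 1⊕1⊕0⊕0⊕1⊕1⊕0⊕1 = 1
s2 (pos 2,3,6,7,10,11,14,15): 0⊕1⊕0⊕0⊕0⊕1⊕1⊕1 = 0
s4 (pos 4,5,6,7,12,13,14,15): 1⊕0⊕0⊕0⊕0⊕0⊕1⊕1 = 1
s8 (pos 8,9,10,11,12,13,14,15): 0⊕1⊕0⊕1⊕0⊕0⊕1⊕1 = 0
Syndrome s8…s1 = 0101 → error at position 5.
Flip position 5: 101100001010011 → 101110001010011

101110001010011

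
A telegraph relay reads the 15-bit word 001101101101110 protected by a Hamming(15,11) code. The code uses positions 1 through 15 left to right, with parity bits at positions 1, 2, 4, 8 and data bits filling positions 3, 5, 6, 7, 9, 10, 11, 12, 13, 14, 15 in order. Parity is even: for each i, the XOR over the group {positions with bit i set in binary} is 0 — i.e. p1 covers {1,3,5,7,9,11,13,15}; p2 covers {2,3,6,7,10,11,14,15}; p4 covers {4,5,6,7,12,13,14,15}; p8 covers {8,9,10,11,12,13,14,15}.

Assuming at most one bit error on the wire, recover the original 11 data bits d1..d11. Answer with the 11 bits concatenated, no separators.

10111001110

s1 (pos 1,3,5,7,9,11,13,15): 0⊕1⊕0⊕1⊕1⊕0⊕1⊕0 = 0
s2 (pos 2,3,6,7,10,11,14,15): 0⊕1⊕1⊕1⊕1⊕0⊕1⊕0 = 1
s4 (pos 4,5,6,7,12,13,14,15): 1⊕0⊕1⊕1⊕1⊕1⊕1⊕0 = 0
s8 (pos 8,9,10,11,12,13,14,15): 0⊕1⊕1⊕0⊕1⊕1⊕1⊕0 = 1
Syndrome s8…s1 = 1010 → error at position 10.
Flip position 10: 001101101101110 → 001101101001110
Read data bits from positions 3,5,6,7,9,10,11,12,13,14,15: 10111001110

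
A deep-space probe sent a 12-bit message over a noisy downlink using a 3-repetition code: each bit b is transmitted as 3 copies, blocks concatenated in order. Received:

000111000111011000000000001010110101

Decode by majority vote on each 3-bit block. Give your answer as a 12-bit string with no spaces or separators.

Block 1 (000): 0 ones → 0
Block 2 (111): 3 ones → 1
Block 3 (000): 0 ones → 0
Block 4 (111): 3 ones → 1
Block 5 (011): 2 ones → 1
Block 6 (000): 0 ones → 0
Block 7 (000): 0 ones → 0
Block 8 (000): 0 ones → 0
Block 9 (001): 1 one → 0
Block 10 (010): 1 one → 0
Block 11 (110): 2 ones → 1
Block 12 (101): 2 ones → 1

010110000011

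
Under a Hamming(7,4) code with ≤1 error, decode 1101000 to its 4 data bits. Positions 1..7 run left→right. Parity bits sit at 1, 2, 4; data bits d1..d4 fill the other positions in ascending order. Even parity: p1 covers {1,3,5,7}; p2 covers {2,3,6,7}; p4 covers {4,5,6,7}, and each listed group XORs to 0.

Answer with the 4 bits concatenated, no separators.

0001

s1 (pos 1,3,5,7): 1⊕0⊕0⊕0 = 1
s2 (pos 2,3,6,7): 1⊕0⊕0⊕0 = 1
s4 (pos 4,5,6,7): 1⊕0⊕0⊕0 = 1
Syndrome s4…s1 = 111 → error at position 7.
Flip position 7: 1101000 → 1101001
Read data bits from positions 3,5,6,7: 0001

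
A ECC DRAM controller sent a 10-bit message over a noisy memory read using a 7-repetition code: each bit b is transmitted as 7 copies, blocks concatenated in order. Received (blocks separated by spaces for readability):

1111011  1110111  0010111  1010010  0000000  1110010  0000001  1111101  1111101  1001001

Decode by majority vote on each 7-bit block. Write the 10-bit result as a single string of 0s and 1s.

Block 1 (1111011): 6 ones → 1
Block 2 (1110111): 6 ones → 1
Block 3 (0010111): 4 ones → 1
Block 4 (1010010): 3 ones → 0
Block 5 (0000000): 0 ones → 0
Block 6 (1110010): 4 ones → 1
Block 7 (0000001): 1 one → 0
Block 8 (1111101): 6 ones → 1
Block 9 (1111101): 6 ones → 1
Block 10 (1001001): 3 ones → 0

1110010110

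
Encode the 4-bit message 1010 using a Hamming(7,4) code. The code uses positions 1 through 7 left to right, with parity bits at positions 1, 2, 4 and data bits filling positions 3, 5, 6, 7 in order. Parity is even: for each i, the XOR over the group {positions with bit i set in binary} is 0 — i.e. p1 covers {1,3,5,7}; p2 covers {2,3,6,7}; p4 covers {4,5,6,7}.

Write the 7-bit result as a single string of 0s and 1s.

Place data at non-parity positions: p1 p2 1 p4 0 1 0
p1 (pos 1,3,5,7): XOR of data positions = 1⊕0⊕0 = 1
p2 (pos 2,3,6,7): XOR of data positions = 1⊕1⊕0 = 0
p4 (pos 4,5,6,7): XOR of data positions = 0⊕1⊕0 = 1
Codeword: 1011010

1011010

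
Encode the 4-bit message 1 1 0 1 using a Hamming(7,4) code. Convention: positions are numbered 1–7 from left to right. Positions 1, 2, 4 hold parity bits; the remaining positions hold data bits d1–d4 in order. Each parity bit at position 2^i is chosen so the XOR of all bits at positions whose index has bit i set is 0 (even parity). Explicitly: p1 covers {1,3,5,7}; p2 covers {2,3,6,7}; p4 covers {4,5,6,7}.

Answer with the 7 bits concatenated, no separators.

Place data at non-parity positions: p1 p2 1 p4 1 0 1
p1 (pos 1,3,5,7): XOR of data positions = 1⊕1⊕1 = 1
p2 (pos 2,3,6,7): XOR of data positions = 1⊕0⊕1 = 0
p4 (pos 4,5,6,7): XOR of data positions = 1⊕0⊕1 = 0
Codeword: 1010101

1010101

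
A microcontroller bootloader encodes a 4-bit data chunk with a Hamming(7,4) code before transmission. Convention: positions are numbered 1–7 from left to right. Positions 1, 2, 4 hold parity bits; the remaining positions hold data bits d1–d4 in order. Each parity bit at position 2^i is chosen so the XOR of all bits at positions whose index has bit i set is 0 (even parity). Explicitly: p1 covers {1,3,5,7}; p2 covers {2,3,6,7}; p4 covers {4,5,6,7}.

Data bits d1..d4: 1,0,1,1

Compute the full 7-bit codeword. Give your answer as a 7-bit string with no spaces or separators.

Place data at non-parity positions: p1 p2 1 p4 0 1 1
p1 (pos 1,3,5,7): XOR of data positions = 1⊕0⊕1 = 0
p2 (pos 2,3,6,7): XOR of data positions = 1⊕1⊕1 = 1
p4 (pos 4,5,6,7): XOR of data positions = 0⊕1⊕1 = 0
Codeword: 0110011

0110011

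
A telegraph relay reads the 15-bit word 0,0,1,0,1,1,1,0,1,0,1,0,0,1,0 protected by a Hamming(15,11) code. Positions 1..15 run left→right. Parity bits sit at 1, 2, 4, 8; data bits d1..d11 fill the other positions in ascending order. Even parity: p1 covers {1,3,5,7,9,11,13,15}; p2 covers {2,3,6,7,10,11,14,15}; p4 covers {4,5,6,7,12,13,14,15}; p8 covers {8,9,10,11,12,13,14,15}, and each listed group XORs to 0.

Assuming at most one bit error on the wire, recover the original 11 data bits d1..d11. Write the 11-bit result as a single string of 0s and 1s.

11111000010

s1 (pos 1,3,5,7,9,11,13,15): 0⊕1⊕1⊕1⊕1⊕1⊕0⊕0 = 1
s2 (pos 2,3,6,7,10,11,14,15): 0⊕1⊕1⊕1⊕0⊕1⊕1⊕0 = 1
s4 (pos 4,5,6,7,12,13,14,15): 0⊕1⊕1⊕1⊕0⊕0⊕1⊕0 = 0
s8 (pos 8,9,10,11,12,13,14,15): 0⊕1⊕0⊕1⊕0⊕0⊕1⊕0 = 1
Syndrome s8…s1 = 1011 → error at position 11.
Flip position 11: 001011101010010 → 001011101000010
Read data bits from positions 3,5,6,7,9,10,11,12,13,14,15: 11111000010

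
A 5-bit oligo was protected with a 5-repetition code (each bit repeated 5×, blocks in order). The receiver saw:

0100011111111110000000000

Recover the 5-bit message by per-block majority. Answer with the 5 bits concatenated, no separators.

Block 1 (01000): 1 one → 0
Block 2 (11111): 5 ones → 1
Block 3 (11111): 5 ones → 1
Block 4 (00000): 0 ones → 0
Block 5 (00000): 0 ones → 0

01100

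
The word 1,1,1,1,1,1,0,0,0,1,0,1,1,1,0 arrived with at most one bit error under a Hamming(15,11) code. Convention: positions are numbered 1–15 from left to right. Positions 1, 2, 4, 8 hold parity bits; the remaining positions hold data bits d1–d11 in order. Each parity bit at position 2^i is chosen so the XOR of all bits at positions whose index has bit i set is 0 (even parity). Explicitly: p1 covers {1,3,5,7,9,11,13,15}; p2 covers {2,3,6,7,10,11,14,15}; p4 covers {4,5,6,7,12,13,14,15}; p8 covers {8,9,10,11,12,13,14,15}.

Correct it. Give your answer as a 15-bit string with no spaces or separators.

s1 (pos 1,3,5,7,9,11,13,15): 1⊕1⊕1⊕0⊕0⊕0⊕1⊕0 = 0
s2 (pos 2,3,6,7,10,11,14,15): 1⊕1⊕1⊕0⊕1⊕0⊕1⊕0 = 1
s4 (pos 4,5,6,7,12,13,14,15): 1⊕1⊕1⊕0⊕1⊕1⊕1⊕0 = 0
s8 (pos 8,9,10,11,12,13,14,15): 0⊕0⊕1⊕0⊕1⊕1⊕1⊕0 = 0
Syndrome s8…s1 = 0010 → error at position 2.
Flip position 2: 111111000101110 → 101111000101110

101111000101110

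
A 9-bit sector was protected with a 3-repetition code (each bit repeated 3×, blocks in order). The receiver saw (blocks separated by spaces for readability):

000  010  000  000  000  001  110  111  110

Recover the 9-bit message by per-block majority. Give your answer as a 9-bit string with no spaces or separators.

Block 1 (000): 0 ones → 0
Block 2 (010): 1 one → 0
Block 3 (000): 0 ones → 0
Block 4 (000): 0 ones → 0
Block 5 (000): 0 ones → 0
Block 6 (001): 1 one → 0
Block 7 (110): 2 ones → 1
Block 8 (111): 3 ones → 1
Block 9 (110): 2 ones → 1

000000111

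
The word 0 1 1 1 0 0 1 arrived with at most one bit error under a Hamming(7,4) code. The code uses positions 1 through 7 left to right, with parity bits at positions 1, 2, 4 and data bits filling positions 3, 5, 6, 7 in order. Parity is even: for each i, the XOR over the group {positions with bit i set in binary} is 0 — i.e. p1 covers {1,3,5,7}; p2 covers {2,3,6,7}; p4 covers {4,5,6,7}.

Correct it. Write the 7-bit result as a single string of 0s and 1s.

0011001

s1 (pos 1,3,5,7): 0⊕1⊕0⊕1 = 0
s2 (pos 2,3,6,7): 1⊕1⊕0⊕1 = 1
s4 (pos 4,5,6,7): 1⊕0⊕0⊕1 = 0
Syndrome s4…s1 = 010 → error at position 2.
Flip position 2: 0111001 → 0011001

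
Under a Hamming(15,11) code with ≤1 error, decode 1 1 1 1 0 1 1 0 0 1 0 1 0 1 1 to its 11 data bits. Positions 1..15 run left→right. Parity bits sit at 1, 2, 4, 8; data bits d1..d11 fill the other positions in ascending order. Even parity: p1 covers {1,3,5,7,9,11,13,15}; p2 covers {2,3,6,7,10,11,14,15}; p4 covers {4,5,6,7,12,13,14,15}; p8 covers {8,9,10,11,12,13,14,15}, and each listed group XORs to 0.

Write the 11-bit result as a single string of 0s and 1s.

s1 (pos 1,3,5,7,9,11,13,15): 1⊕1⊕0⊕1⊕0⊕0⊕0⊕1 = 0
s2 (pos 2,3,6,7,10,11,14,15): 1⊕1⊕1⊕1⊕1⊕0⊕1⊕1 = 1
s4 (pos 4,5,6,7,12,13,14,15): 1⊕0⊕1⊕1⊕1⊕0⊕1⊕1 = 0
s8 (pos 8,9,10,11,12,13,14,15): 0⊕0⊕1⊕0⊕1⊕0⊕1⊕1 = 0
Syndrome s8…s1 = 0010 → error at position 2.
Flip position 2: 111101100101011 → 101101100101011
Read data bits from positions 3,5,6,7,9,10,11,12,13,14,15: 10110101011

10110101011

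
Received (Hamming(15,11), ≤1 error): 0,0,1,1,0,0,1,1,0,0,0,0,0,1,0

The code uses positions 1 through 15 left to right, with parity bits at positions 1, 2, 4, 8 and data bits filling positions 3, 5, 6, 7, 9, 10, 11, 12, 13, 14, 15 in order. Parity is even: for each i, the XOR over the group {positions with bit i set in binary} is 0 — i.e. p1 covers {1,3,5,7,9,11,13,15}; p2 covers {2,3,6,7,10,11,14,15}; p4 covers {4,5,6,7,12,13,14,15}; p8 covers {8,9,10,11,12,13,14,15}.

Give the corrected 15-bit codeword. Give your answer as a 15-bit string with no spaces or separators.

s1 (pos 1,3,5,7,9,11,13,15): 0⊕1⊕0⊕1⊕0⊕0⊕0⊕0 = 0
s2 (pos 2,3,6,7,10,11,14,15): 0⊕1⊕0⊕1⊕0⊕0⊕1⊕0 = 1
s4 (pos 4,5,6,7,12,13,14,15): 1⊕0⊕0⊕1⊕0⊕0⊕1⊕0 = 1
s8 (pos 8,9,10,11,12,13,14,15): 1⊕0⊕0⊕0⊕0⊕0⊕1⊕0 = 0
Syndrome s8…s1 = 0110 → error at position 6.
Flip position 6: 001100110000010 → 001101110000010

001101110000010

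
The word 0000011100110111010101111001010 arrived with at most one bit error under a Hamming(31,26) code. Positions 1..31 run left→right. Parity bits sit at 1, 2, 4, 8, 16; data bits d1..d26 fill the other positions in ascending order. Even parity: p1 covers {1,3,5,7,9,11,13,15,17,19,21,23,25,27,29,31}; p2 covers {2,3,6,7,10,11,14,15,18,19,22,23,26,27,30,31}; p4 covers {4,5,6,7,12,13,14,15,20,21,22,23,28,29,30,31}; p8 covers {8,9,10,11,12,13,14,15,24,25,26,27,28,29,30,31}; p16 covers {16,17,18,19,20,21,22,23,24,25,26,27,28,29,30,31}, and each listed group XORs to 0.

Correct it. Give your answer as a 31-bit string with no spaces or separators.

0000011100110111010101111011010

s1 (pos 1,3,5,7,9,11,13,15,17,19,21,23,25,27,29,31): 0⊕0⊕0⊕1⊕0⊕1⊕0⊕1⊕0⊕0⊕0⊕1⊕1⊕0⊕0⊕0 = 1
s2 (pos 2,3,6,7,10,11,14,15,18,19,22,23,26,27,30,31): 0⊕0⊕1⊕1⊕0⊕1⊕1⊕1⊕1⊕0⊕1⊕1⊕0⊕0⊕1⊕0 = 1
s4 (pos 4,5,6,7,12,13,14,15,20,21,22,23,28,29,30,31): 0⊕0⊕1⊕1⊕1⊕0⊕1⊕1⊕1⊕0⊕1⊕1⊕1⊕0⊕1⊕0 = 0
s8 (pos 8,9,10,11,12,13,14,15,24,25,26,27,28,29,30,31): 1⊕0⊕0⊕1⊕1⊕0⊕1⊕1⊕1⊕1⊕0⊕0⊕1⊕0⊕1⊕0 = 1
s16 (pos 16,17,18,19,20,21,22,23,24,25,26,27,28,29,30,31): 1⊕0⊕1⊕0⊕1⊕0⊕1⊕1⊕1⊕1⊕0⊕0⊕1⊕0⊕1⊕0 = 1
Syndrome s16…s1 = 11011 → error at position 27.
Flip position 27: 0000011100110111010101111001010 → 0000011100110111010101111011010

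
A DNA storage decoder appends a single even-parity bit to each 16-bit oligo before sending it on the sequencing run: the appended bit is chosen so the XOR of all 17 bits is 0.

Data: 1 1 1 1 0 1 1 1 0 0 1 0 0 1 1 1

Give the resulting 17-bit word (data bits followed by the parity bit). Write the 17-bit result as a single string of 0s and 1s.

11110111001001111

XOR of the 16 data bits: 1⊕1⊕1⊕1⊕0⊕1⊕1⊕1⊕0⊕0⊕1⊕0⊕0⊕1⊕1⊕1 = 1
Parity bit = 1 (so all 17 bits XOR to 0).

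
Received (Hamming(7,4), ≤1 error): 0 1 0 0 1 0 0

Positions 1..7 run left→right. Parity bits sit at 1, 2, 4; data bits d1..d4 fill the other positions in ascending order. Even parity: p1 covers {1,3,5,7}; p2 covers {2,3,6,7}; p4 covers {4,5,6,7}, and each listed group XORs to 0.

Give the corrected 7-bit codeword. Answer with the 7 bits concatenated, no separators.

0100101

s1 (pos 1,3,5,7): 0⊕0⊕1⊕0 = 1
s2 (pos 2,3,6,7): 1⊕0⊕0⊕0 = 1
s4 (pos 4,5,6,7): 0⊕1⊕0⊕0 = 1
Syndrome s4…s1 = 111 → error at position 7.
Flip position 7: 0100100 → 0100101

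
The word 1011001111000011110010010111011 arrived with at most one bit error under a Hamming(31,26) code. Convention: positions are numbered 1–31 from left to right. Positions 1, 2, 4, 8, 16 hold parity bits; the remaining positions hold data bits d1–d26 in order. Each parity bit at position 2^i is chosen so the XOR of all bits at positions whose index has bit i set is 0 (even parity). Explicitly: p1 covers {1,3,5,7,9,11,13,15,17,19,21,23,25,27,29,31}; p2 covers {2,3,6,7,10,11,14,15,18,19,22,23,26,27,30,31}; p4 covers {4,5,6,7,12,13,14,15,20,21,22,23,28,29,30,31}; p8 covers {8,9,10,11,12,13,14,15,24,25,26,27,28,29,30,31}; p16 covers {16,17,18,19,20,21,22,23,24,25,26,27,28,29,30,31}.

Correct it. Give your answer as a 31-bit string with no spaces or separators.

s1 (pos 1,3,5,7,9,11,13,15,17,19,21,23,25,27,29,31): 1⊕1⊕0⊕1⊕1⊕0⊕0⊕1⊕1⊕0⊕1⊕0⊕0⊕1⊕0⊕1 = 1
s2 (pos 2,3,6,7,10,11,14,15,18,19,22,23,26,27,30,31): 0⊕1⊕0⊕1⊕1⊕0⊕0⊕1⊕1⊕0⊕0⊕0⊕1⊕1⊕1⊕1 = 1
s4 (pos 4,5,6,7,12,13,14,15,20,21,22,23,28,29,30,31): 1⊕0⊕0⊕1⊕0⊕0⊕0⊕1⊕0⊕1⊕0⊕0⊕1⊕0⊕1⊕1 = 1
s8 (pos 8,9,10,11,12,13,14,15,24,25,26,27,28,29,30,31): 1⊕1⊕1⊕0⊕0⊕0⊕0⊕1⊕1⊕0⊕1⊕1⊕1⊕0⊕1⊕1 = 0
s16 (pos 16,17,18,19,20,21,22,23,24,25,26,27,28,29,30,31): 1⊕1⊕1⊕0⊕0⊕1⊕0⊕0⊕1⊕0⊕1⊕1⊕1⊕0⊕1⊕1 = 0
Syndrome s16…s1 = 00111 → error at position 7.
Flip position 7: 1011001111000011110010010111011 → 1011000111000011110010010111011

1011000111000011110010010111011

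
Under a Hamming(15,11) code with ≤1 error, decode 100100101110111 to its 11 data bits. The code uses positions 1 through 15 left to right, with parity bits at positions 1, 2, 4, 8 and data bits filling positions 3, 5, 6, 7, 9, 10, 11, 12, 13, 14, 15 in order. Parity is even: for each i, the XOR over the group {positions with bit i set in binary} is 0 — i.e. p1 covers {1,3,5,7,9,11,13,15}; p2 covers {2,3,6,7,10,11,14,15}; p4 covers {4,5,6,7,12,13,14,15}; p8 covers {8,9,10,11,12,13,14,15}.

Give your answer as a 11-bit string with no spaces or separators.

00111110111

s1 (pos 1,3,5,7,9,11,13,15): 1⊕0⊕0⊕1⊕1⊕1⊕1⊕1 = 0
s2 (pos 2,3,6,7,10,11,14,15): 0⊕0⊕0⊕1⊕1⊕1⊕1⊕1 = 1
s4 (pos 4,5,6,7,12,13,14,15): 1⊕0⊕0⊕1⊕0⊕1⊕1⊕1 = 1
s8 (pos 8,9,10,11,12,13,14,15): 0⊕1⊕1⊕1⊕0⊕1⊕1⊕1 = 0
Syndrome s8…s1 = 0110 → error at position 6.
Flip position 6: 100100101110111 → 100101101110111
Read data bits from positions 3,5,6,7,9,10,11,12,13,14,15: 00111110111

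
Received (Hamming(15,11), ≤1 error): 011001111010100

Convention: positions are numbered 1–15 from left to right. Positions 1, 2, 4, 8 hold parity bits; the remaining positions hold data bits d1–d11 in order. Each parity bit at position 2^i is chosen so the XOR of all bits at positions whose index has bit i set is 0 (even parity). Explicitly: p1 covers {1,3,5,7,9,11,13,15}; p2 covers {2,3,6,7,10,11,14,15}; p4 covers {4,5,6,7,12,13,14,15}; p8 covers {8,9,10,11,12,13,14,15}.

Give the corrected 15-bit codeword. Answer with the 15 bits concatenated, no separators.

011001011010100

s1 (pos 1,3,5,7,9,11,13,15): 0⊕1⊕0⊕1⊕1⊕1⊕1⊕0 = 1
s2 (pos 2,3,6,7,10,11,14,15): 1⊕1⊕1⊕1⊕0⊕1⊕0⊕0 = 1
s4 (pos 4,5,6,7,12,13,14,15): 0⊕0⊕1⊕1⊕0⊕1⊕0⊕0 = 1
s8 (pos 8,9,10,11,12,13,14,15): 1⊕1⊕0⊕1⊕0⊕1⊕0⊕0 = 0
Syndrome s8…s1 = 0111 → error at position 7.
Flip position 7: 011001111010100 → 011001011010100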